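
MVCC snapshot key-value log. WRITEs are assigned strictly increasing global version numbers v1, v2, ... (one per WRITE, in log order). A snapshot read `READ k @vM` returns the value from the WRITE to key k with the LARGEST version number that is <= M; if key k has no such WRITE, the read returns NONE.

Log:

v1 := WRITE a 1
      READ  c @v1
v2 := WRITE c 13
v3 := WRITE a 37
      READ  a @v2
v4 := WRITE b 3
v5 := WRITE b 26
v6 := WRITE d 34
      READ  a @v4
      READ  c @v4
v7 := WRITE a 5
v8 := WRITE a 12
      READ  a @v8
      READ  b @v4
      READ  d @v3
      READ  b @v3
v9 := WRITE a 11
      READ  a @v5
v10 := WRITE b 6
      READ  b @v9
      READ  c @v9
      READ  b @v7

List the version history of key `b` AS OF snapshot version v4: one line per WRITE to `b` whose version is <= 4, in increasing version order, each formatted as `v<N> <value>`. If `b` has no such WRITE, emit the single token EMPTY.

Scan writes for key=b with version <= 4:
  v1 WRITE a 1 -> skip
  v2 WRITE c 13 -> skip
  v3 WRITE a 37 -> skip
  v4 WRITE b 3 -> keep
  v5 WRITE b 26 -> drop (> snap)
  v6 WRITE d 34 -> skip
  v7 WRITE a 5 -> skip
  v8 WRITE a 12 -> skip
  v9 WRITE a 11 -> skip
  v10 WRITE b 6 -> drop (> snap)
Collected: [(4, 3)]

Answer: v4 3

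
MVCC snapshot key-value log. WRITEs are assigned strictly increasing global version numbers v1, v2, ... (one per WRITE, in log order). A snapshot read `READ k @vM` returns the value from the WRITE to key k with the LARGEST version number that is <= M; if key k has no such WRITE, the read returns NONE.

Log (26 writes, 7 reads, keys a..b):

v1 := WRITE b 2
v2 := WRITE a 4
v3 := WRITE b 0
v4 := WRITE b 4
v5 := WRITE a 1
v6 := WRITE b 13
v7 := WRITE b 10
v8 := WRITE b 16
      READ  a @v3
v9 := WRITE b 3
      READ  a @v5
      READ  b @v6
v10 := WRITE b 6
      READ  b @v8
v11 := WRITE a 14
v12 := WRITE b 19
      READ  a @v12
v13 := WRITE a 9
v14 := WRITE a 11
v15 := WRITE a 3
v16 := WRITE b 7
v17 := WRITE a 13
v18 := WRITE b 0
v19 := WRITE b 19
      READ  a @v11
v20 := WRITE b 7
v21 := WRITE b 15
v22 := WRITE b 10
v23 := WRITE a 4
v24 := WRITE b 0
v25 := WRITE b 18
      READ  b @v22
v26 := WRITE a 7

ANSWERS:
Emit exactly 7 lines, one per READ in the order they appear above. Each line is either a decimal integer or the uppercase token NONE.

Answer: 4
1
13
16
14
14
10

Derivation:
v1: WRITE b=2  (b history now [(1, 2)])
v2: WRITE a=4  (a history now [(2, 4)])
v3: WRITE b=0  (b history now [(1, 2), (3, 0)])
v4: WRITE b=4  (b history now [(1, 2), (3, 0), (4, 4)])
v5: WRITE a=1  (a history now [(2, 4), (5, 1)])
v6: WRITE b=13  (b history now [(1, 2), (3, 0), (4, 4), (6, 13)])
v7: WRITE b=10  (b history now [(1, 2), (3, 0), (4, 4), (6, 13), (7, 10)])
v8: WRITE b=16  (b history now [(1, 2), (3, 0), (4, 4), (6, 13), (7, 10), (8, 16)])
READ a @v3: history=[(2, 4), (5, 1)] -> pick v2 -> 4
v9: WRITE b=3  (b history now [(1, 2), (3, 0), (4, 4), (6, 13), (7, 10), (8, 16), (9, 3)])
READ a @v5: history=[(2, 4), (5, 1)] -> pick v5 -> 1
READ b @v6: history=[(1, 2), (3, 0), (4, 4), (6, 13), (7, 10), (8, 16), (9, 3)] -> pick v6 -> 13
v10: WRITE b=6  (b history now [(1, 2), (3, 0), (4, 4), (6, 13), (7, 10), (8, 16), (9, 3), (10, 6)])
READ b @v8: history=[(1, 2), (3, 0), (4, 4), (6, 13), (7, 10), (8, 16), (9, 3), (10, 6)] -> pick v8 -> 16
v11: WRITE a=14  (a history now [(2, 4), (5, 1), (11, 14)])
v12: WRITE b=19  (b history now [(1, 2), (3, 0), (4, 4), (6, 13), (7, 10), (8, 16), (9, 3), (10, 6), (12, 19)])
READ a @v12: history=[(2, 4), (5, 1), (11, 14)] -> pick v11 -> 14
v13: WRITE a=9  (a history now [(2, 4), (5, 1), (11, 14), (13, 9)])
v14: WRITE a=11  (a history now [(2, 4), (5, 1), (11, 14), (13, 9), (14, 11)])
v15: WRITE a=3  (a history now [(2, 4), (5, 1), (11, 14), (13, 9), (14, 11), (15, 3)])
v16: WRITE b=7  (b history now [(1, 2), (3, 0), (4, 4), (6, 13), (7, 10), (8, 16), (9, 3), (10, 6), (12, 19), (16, 7)])
v17: WRITE a=13  (a history now [(2, 4), (5, 1), (11, 14), (13, 9), (14, 11), (15, 3), (17, 13)])
v18: WRITE b=0  (b history now [(1, 2), (3, 0), (4, 4), (6, 13), (7, 10), (8, 16), (9, 3), (10, 6), (12, 19), (16, 7), (18, 0)])
v19: WRITE b=19  (b history now [(1, 2), (3, 0), (4, 4), (6, 13), (7, 10), (8, 16), (9, 3), (10, 6), (12, 19), (16, 7), (18, 0), (19, 19)])
READ a @v11: history=[(2, 4), (5, 1), (11, 14), (13, 9), (14, 11), (15, 3), (17, 13)] -> pick v11 -> 14
v20: WRITE b=7  (b history now [(1, 2), (3, 0), (4, 4), (6, 13), (7, 10), (8, 16), (9, 3), (10, 6), (12, 19), (16, 7), (18, 0), (19, 19), (20, 7)])
v21: WRITE b=15  (b history now [(1, 2), (3, 0), (4, 4), (6, 13), (7, 10), (8, 16), (9, 3), (10, 6), (12, 19), (16, 7), (18, 0), (19, 19), (20, 7), (21, 15)])
v22: WRITE b=10  (b history now [(1, 2), (3, 0), (4, 4), (6, 13), (7, 10), (8, 16), (9, 3), (10, 6), (12, 19), (16, 7), (18, 0), (19, 19), (20, 7), (21, 15), (22, 10)])
v23: WRITE a=4  (a history now [(2, 4), (5, 1), (11, 14), (13, 9), (14, 11), (15, 3), (17, 13), (23, 4)])
v24: WRITE b=0  (b history now [(1, 2), (3, 0), (4, 4), (6, 13), (7, 10), (8, 16), (9, 3), (10, 6), (12, 19), (16, 7), (18, 0), (19, 19), (20, 7), (21, 15), (22, 10), (24, 0)])
v25: WRITE b=18  (b history now [(1, 2), (3, 0), (4, 4), (6, 13), (7, 10), (8, 16), (9, 3), (10, 6), (12, 19), (16, 7), (18, 0), (19, 19), (20, 7), (21, 15), (22, 10), (24, 0), (25, 18)])
READ b @v22: history=[(1, 2), (3, 0), (4, 4), (6, 13), (7, 10), (8, 16), (9, 3), (10, 6), (12, 19), (16, 7), (18, 0), (19, 19), (20, 7), (21, 15), (22, 10), (24, 0), (25, 18)] -> pick v22 -> 10
v26: WRITE a=7  (a history now [(2, 4), (5, 1), (11, 14), (13, 9), (14, 11), (15, 3), (17, 13), (23, 4), (26, 7)])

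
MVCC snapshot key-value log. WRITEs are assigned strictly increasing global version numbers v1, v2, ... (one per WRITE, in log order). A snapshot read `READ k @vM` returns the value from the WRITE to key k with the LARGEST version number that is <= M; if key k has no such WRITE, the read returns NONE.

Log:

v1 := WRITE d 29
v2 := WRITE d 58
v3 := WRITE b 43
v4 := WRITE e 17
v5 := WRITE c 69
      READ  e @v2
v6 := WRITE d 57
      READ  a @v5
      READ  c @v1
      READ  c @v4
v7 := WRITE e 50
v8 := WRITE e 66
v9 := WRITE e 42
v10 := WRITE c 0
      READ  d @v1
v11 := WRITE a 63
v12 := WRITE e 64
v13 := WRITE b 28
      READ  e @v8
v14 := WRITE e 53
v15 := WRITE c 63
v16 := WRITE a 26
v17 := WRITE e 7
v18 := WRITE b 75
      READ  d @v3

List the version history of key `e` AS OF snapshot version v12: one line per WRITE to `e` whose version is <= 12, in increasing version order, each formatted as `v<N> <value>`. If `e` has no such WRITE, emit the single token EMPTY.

Answer: v4 17
v7 50
v8 66
v9 42
v12 64

Derivation:
Scan writes for key=e with version <= 12:
  v1 WRITE d 29 -> skip
  v2 WRITE d 58 -> skip
  v3 WRITE b 43 -> skip
  v4 WRITE e 17 -> keep
  v5 WRITE c 69 -> skip
  v6 WRITE d 57 -> skip
  v7 WRITE e 50 -> keep
  v8 WRITE e 66 -> keep
  v9 WRITE e 42 -> keep
  v10 WRITE c 0 -> skip
  v11 WRITE a 63 -> skip
  v12 WRITE e 64 -> keep
  v13 WRITE b 28 -> skip
  v14 WRITE e 53 -> drop (> snap)
  v15 WRITE c 63 -> skip
  v16 WRITE a 26 -> skip
  v17 WRITE e 7 -> drop (> snap)
  v18 WRITE b 75 -> skip
Collected: [(4, 17), (7, 50), (8, 66), (9, 42), (12, 64)]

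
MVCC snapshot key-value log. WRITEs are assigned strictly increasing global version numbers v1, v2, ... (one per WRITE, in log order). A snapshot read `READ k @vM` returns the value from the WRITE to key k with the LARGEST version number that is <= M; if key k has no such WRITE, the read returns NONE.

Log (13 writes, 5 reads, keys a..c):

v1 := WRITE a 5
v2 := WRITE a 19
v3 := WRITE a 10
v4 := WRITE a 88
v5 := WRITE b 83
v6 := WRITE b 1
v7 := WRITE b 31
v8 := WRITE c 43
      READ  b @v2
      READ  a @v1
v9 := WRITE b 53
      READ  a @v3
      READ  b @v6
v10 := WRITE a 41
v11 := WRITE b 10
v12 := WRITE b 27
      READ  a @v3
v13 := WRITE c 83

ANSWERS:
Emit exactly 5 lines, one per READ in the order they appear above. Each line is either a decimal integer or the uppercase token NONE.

v1: WRITE a=5  (a history now [(1, 5)])
v2: WRITE a=19  (a history now [(1, 5), (2, 19)])
v3: WRITE a=10  (a history now [(1, 5), (2, 19), (3, 10)])
v4: WRITE a=88  (a history now [(1, 5), (2, 19), (3, 10), (4, 88)])
v5: WRITE b=83  (b history now [(5, 83)])
v6: WRITE b=1  (b history now [(5, 83), (6, 1)])
v7: WRITE b=31  (b history now [(5, 83), (6, 1), (7, 31)])
v8: WRITE c=43  (c history now [(8, 43)])
READ b @v2: history=[(5, 83), (6, 1), (7, 31)] -> no version <= 2 -> NONE
READ a @v1: history=[(1, 5), (2, 19), (3, 10), (4, 88)] -> pick v1 -> 5
v9: WRITE b=53  (b history now [(5, 83), (6, 1), (7, 31), (9, 53)])
READ a @v3: history=[(1, 5), (2, 19), (3, 10), (4, 88)] -> pick v3 -> 10
READ b @v6: history=[(5, 83), (6, 1), (7, 31), (9, 53)] -> pick v6 -> 1
v10: WRITE a=41  (a history now [(1, 5), (2, 19), (3, 10), (4, 88), (10, 41)])
v11: WRITE b=10  (b history now [(5, 83), (6, 1), (7, 31), (9, 53), (11, 10)])
v12: WRITE b=27  (b history now [(5, 83), (6, 1), (7, 31), (9, 53), (11, 10), (12, 27)])
READ a @v3: history=[(1, 5), (2, 19), (3, 10), (4, 88), (10, 41)] -> pick v3 -> 10
v13: WRITE c=83  (c history now [(8, 43), (13, 83)])

Answer: NONE
5
10
1
10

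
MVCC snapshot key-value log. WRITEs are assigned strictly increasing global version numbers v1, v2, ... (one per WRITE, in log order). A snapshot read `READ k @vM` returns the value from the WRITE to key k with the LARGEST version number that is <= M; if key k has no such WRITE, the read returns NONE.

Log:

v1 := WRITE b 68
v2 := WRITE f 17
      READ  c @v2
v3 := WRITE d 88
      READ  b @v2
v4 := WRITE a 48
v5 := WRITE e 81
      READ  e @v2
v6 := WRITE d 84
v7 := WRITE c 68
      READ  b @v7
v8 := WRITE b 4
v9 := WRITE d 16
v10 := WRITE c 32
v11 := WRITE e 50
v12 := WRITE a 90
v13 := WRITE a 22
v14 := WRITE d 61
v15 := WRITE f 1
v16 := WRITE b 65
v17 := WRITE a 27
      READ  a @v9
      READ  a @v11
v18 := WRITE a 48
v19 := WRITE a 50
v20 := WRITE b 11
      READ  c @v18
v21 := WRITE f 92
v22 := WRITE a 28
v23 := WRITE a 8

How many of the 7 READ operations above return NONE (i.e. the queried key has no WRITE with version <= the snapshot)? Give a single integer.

Answer: 2

Derivation:
v1: WRITE b=68  (b history now [(1, 68)])
v2: WRITE f=17  (f history now [(2, 17)])
READ c @v2: history=[] -> no version <= 2 -> NONE
v3: WRITE d=88  (d history now [(3, 88)])
READ b @v2: history=[(1, 68)] -> pick v1 -> 68
v4: WRITE a=48  (a history now [(4, 48)])
v5: WRITE e=81  (e history now [(5, 81)])
READ e @v2: history=[(5, 81)] -> no version <= 2 -> NONE
v6: WRITE d=84  (d history now [(3, 88), (6, 84)])
v7: WRITE c=68  (c history now [(7, 68)])
READ b @v7: history=[(1, 68)] -> pick v1 -> 68
v8: WRITE b=4  (b history now [(1, 68), (8, 4)])
v9: WRITE d=16  (d history now [(3, 88), (6, 84), (9, 16)])
v10: WRITE c=32  (c history now [(7, 68), (10, 32)])
v11: WRITE e=50  (e history now [(5, 81), (11, 50)])
v12: WRITE a=90  (a history now [(4, 48), (12, 90)])
v13: WRITE a=22  (a history now [(4, 48), (12, 90), (13, 22)])
v14: WRITE d=61  (d history now [(3, 88), (6, 84), (9, 16), (14, 61)])
v15: WRITE f=1  (f history now [(2, 17), (15, 1)])
v16: WRITE b=65  (b history now [(1, 68), (8, 4), (16, 65)])
v17: WRITE a=27  (a history now [(4, 48), (12, 90), (13, 22), (17, 27)])
READ a @v9: history=[(4, 48), (12, 90), (13, 22), (17, 27)] -> pick v4 -> 48
READ a @v11: history=[(4, 48), (12, 90), (13, 22), (17, 27)] -> pick v4 -> 48
v18: WRITE a=48  (a history now [(4, 48), (12, 90), (13, 22), (17, 27), (18, 48)])
v19: WRITE a=50  (a history now [(4, 48), (12, 90), (13, 22), (17, 27), (18, 48), (19, 50)])
v20: WRITE b=11  (b history now [(1, 68), (8, 4), (16, 65), (20, 11)])
READ c @v18: history=[(7, 68), (10, 32)] -> pick v10 -> 32
v21: WRITE f=92  (f history now [(2, 17), (15, 1), (21, 92)])
v22: WRITE a=28  (a history now [(4, 48), (12, 90), (13, 22), (17, 27), (18, 48), (19, 50), (22, 28)])
v23: WRITE a=8  (a history now [(4, 48), (12, 90), (13, 22), (17, 27), (18, 48), (19, 50), (22, 28), (23, 8)])
Read results in order: ['NONE', '68', 'NONE', '68', '48', '48', '32']
NONE count = 2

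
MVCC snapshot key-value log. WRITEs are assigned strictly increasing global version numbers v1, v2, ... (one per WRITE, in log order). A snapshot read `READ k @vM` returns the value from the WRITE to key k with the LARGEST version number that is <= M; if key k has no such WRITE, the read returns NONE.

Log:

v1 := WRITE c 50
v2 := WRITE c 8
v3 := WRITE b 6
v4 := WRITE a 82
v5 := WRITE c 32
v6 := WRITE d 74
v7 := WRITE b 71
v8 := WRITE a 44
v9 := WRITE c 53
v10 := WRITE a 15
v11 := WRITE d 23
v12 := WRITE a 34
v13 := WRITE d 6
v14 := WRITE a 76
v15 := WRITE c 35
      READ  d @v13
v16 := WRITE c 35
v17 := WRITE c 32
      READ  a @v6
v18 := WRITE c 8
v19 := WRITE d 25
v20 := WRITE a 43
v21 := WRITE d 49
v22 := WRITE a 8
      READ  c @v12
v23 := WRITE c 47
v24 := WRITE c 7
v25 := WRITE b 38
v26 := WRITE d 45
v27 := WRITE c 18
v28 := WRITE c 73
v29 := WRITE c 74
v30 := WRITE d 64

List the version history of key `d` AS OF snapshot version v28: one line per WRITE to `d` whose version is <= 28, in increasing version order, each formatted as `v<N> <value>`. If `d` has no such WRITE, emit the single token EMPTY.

Answer: v6 74
v11 23
v13 6
v19 25
v21 49
v26 45

Derivation:
Scan writes for key=d with version <= 28:
  v1 WRITE c 50 -> skip
  v2 WRITE c 8 -> skip
  v3 WRITE b 6 -> skip
  v4 WRITE a 82 -> skip
  v5 WRITE c 32 -> skip
  v6 WRITE d 74 -> keep
  v7 WRITE b 71 -> skip
  v8 WRITE a 44 -> skip
  v9 WRITE c 53 -> skip
  v10 WRITE a 15 -> skip
  v11 WRITE d 23 -> keep
  v12 WRITE a 34 -> skip
  v13 WRITE d 6 -> keep
  v14 WRITE a 76 -> skip
  v15 WRITE c 35 -> skip
  v16 WRITE c 35 -> skip
  v17 WRITE c 32 -> skip
  v18 WRITE c 8 -> skip
  v19 WRITE d 25 -> keep
  v20 WRITE a 43 -> skip
  v21 WRITE d 49 -> keep
  v22 WRITE a 8 -> skip
  v23 WRITE c 47 -> skip
  v24 WRITE c 7 -> skip
  v25 WRITE b 38 -> skip
  v26 WRITE d 45 -> keep
  v27 WRITE c 18 -> skip
  v28 WRITE c 73 -> skip
  v29 WRITE c 74 -> skip
  v30 WRITE d 64 -> drop (> snap)
Collected: [(6, 74), (11, 23), (13, 6), (19, 25), (21, 49), (26, 45)]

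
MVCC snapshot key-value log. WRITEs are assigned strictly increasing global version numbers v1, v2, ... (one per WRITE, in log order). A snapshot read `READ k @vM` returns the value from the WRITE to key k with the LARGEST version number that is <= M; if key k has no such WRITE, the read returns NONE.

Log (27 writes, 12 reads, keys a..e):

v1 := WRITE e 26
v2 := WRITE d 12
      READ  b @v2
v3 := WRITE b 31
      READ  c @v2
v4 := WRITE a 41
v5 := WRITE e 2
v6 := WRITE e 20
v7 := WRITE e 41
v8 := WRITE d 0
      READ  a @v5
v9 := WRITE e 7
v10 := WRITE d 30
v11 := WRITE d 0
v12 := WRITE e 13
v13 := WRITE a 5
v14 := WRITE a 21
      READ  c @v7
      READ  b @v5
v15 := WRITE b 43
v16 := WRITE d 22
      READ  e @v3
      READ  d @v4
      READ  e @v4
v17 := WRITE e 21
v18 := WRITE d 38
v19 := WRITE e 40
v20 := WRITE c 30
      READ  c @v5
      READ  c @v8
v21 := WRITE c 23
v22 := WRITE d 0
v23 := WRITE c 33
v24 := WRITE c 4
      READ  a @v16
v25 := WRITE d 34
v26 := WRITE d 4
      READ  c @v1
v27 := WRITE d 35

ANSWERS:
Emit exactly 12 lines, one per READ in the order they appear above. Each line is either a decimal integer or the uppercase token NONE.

v1: WRITE e=26  (e history now [(1, 26)])
v2: WRITE d=12  (d history now [(2, 12)])
READ b @v2: history=[] -> no version <= 2 -> NONE
v3: WRITE b=31  (b history now [(3, 31)])
READ c @v2: history=[] -> no version <= 2 -> NONE
v4: WRITE a=41  (a history now [(4, 41)])
v5: WRITE e=2  (e history now [(1, 26), (5, 2)])
v6: WRITE e=20  (e history now [(1, 26), (5, 2), (6, 20)])
v7: WRITE e=41  (e history now [(1, 26), (5, 2), (6, 20), (7, 41)])
v8: WRITE d=0  (d history now [(2, 12), (8, 0)])
READ a @v5: history=[(4, 41)] -> pick v4 -> 41
v9: WRITE e=7  (e history now [(1, 26), (5, 2), (6, 20), (7, 41), (9, 7)])
v10: WRITE d=30  (d history now [(2, 12), (8, 0), (10, 30)])
v11: WRITE d=0  (d history now [(2, 12), (8, 0), (10, 30), (11, 0)])
v12: WRITE e=13  (e history now [(1, 26), (5, 2), (6, 20), (7, 41), (9, 7), (12, 13)])
v13: WRITE a=5  (a history now [(4, 41), (13, 5)])
v14: WRITE a=21  (a history now [(4, 41), (13, 5), (14, 21)])
READ c @v7: history=[] -> no version <= 7 -> NONE
READ b @v5: history=[(3, 31)] -> pick v3 -> 31
v15: WRITE b=43  (b history now [(3, 31), (15, 43)])
v16: WRITE d=22  (d history now [(2, 12), (8, 0), (10, 30), (11, 0), (16, 22)])
READ e @v3: history=[(1, 26), (5, 2), (6, 20), (7, 41), (9, 7), (12, 13)] -> pick v1 -> 26
READ d @v4: history=[(2, 12), (8, 0), (10, 30), (11, 0), (16, 22)] -> pick v2 -> 12
READ e @v4: history=[(1, 26), (5, 2), (6, 20), (7, 41), (9, 7), (12, 13)] -> pick v1 -> 26
v17: WRITE e=21  (e history now [(1, 26), (5, 2), (6, 20), (7, 41), (9, 7), (12, 13), (17, 21)])
v18: WRITE d=38  (d history now [(2, 12), (8, 0), (10, 30), (11, 0), (16, 22), (18, 38)])
v19: WRITE e=40  (e history now [(1, 26), (5, 2), (6, 20), (7, 41), (9, 7), (12, 13), (17, 21), (19, 40)])
v20: WRITE c=30  (c history now [(20, 30)])
READ c @v5: history=[(20, 30)] -> no version <= 5 -> NONE
READ c @v8: history=[(20, 30)] -> no version <= 8 -> NONE
v21: WRITE c=23  (c history now [(20, 30), (21, 23)])
v22: WRITE d=0  (d history now [(2, 12), (8, 0), (10, 30), (11, 0), (16, 22), (18, 38), (22, 0)])
v23: WRITE c=33  (c history now [(20, 30), (21, 23), (23, 33)])
v24: WRITE c=4  (c history now [(20, 30), (21, 23), (23, 33), (24, 4)])
READ a @v16: history=[(4, 41), (13, 5), (14, 21)] -> pick v14 -> 21
v25: WRITE d=34  (d history now [(2, 12), (8, 0), (10, 30), (11, 0), (16, 22), (18, 38), (22, 0), (25, 34)])
v26: WRITE d=4  (d history now [(2, 12), (8, 0), (10, 30), (11, 0), (16, 22), (18, 38), (22, 0), (25, 34), (26, 4)])
READ c @v1: history=[(20, 30), (21, 23), (23, 33), (24, 4)] -> no version <= 1 -> NONE
v27: WRITE d=35  (d history now [(2, 12), (8, 0), (10, 30), (11, 0), (16, 22), (18, 38), (22, 0), (25, 34), (26, 4), (27, 35)])

Answer: NONE
NONE
41
NONE
31
26
12
26
NONE
NONE
21
NONE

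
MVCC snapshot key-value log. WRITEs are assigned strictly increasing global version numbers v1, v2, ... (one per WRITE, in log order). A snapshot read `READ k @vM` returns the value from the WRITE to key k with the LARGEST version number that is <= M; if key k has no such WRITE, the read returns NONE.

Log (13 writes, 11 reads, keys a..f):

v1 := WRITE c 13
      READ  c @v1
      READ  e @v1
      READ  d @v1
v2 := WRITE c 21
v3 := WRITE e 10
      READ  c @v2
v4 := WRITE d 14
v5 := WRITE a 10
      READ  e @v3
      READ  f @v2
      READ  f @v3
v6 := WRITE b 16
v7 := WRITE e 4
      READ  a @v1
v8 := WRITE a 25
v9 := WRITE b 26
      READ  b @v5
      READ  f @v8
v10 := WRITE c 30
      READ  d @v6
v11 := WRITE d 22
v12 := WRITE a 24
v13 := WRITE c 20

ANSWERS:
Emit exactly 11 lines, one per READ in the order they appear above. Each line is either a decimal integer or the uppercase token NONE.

Answer: 13
NONE
NONE
21
10
NONE
NONE
NONE
NONE
NONE
14

Derivation:
v1: WRITE c=13  (c history now [(1, 13)])
READ c @v1: history=[(1, 13)] -> pick v1 -> 13
READ e @v1: history=[] -> no version <= 1 -> NONE
READ d @v1: history=[] -> no version <= 1 -> NONE
v2: WRITE c=21  (c history now [(1, 13), (2, 21)])
v3: WRITE e=10  (e history now [(3, 10)])
READ c @v2: history=[(1, 13), (2, 21)] -> pick v2 -> 21
v4: WRITE d=14  (d history now [(4, 14)])
v5: WRITE a=10  (a history now [(5, 10)])
READ e @v3: history=[(3, 10)] -> pick v3 -> 10
READ f @v2: history=[] -> no version <= 2 -> NONE
READ f @v3: history=[] -> no version <= 3 -> NONE
v6: WRITE b=16  (b history now [(6, 16)])
v7: WRITE e=4  (e history now [(3, 10), (7, 4)])
READ a @v1: history=[(5, 10)] -> no version <= 1 -> NONE
v8: WRITE a=25  (a history now [(5, 10), (8, 25)])
v9: WRITE b=26  (b history now [(6, 16), (9, 26)])
READ b @v5: history=[(6, 16), (9, 26)] -> no version <= 5 -> NONE
READ f @v8: history=[] -> no version <= 8 -> NONE
v10: WRITE c=30  (c history now [(1, 13), (2, 21), (10, 30)])
READ d @v6: history=[(4, 14)] -> pick v4 -> 14
v11: WRITE d=22  (d history now [(4, 14), (11, 22)])
v12: WRITE a=24  (a history now [(5, 10), (8, 25), (12, 24)])
v13: WRITE c=20  (c history now [(1, 13), (2, 21), (10, 30), (13, 20)])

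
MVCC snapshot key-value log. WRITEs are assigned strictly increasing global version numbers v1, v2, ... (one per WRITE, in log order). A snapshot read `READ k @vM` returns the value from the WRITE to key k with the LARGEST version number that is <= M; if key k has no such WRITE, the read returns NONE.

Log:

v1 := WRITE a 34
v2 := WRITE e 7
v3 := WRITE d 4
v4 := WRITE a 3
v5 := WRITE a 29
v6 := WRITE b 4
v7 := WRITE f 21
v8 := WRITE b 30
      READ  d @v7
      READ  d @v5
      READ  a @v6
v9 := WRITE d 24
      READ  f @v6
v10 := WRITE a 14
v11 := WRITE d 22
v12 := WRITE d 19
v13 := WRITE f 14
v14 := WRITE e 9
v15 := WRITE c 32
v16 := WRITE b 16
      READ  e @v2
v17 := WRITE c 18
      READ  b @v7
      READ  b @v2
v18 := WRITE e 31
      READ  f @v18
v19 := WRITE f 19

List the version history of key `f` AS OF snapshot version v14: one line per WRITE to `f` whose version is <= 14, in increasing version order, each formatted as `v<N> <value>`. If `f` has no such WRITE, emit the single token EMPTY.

Answer: v7 21
v13 14

Derivation:
Scan writes for key=f with version <= 14:
  v1 WRITE a 34 -> skip
  v2 WRITE e 7 -> skip
  v3 WRITE d 4 -> skip
  v4 WRITE a 3 -> skip
  v5 WRITE a 29 -> skip
  v6 WRITE b 4 -> skip
  v7 WRITE f 21 -> keep
  v8 WRITE b 30 -> skip
  v9 WRITE d 24 -> skip
  v10 WRITE a 14 -> skip
  v11 WRITE d 22 -> skip
  v12 WRITE d 19 -> skip
  v13 WRITE f 14 -> keep
  v14 WRITE e 9 -> skip
  v15 WRITE c 32 -> skip
  v16 WRITE b 16 -> skip
  v17 WRITE c 18 -> skip
  v18 WRITE e 31 -> skip
  v19 WRITE f 19 -> drop (> snap)
Collected: [(7, 21), (13, 14)]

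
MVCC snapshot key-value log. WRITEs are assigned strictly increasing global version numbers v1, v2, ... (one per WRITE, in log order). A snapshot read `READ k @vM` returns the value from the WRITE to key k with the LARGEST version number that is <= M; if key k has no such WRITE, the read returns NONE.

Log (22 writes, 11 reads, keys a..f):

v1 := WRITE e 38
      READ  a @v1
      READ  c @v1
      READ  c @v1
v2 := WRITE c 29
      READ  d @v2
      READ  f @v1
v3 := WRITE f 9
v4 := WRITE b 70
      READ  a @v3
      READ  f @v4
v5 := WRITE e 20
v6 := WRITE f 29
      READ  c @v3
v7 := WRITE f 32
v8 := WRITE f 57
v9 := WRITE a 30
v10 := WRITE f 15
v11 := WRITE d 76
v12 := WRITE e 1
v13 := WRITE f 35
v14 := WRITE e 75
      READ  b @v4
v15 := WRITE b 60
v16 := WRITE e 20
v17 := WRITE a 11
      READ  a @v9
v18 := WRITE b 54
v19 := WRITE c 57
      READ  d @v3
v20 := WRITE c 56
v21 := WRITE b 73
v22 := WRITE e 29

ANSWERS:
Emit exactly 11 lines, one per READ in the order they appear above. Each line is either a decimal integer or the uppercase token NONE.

v1: WRITE e=38  (e history now [(1, 38)])
READ a @v1: history=[] -> no version <= 1 -> NONE
READ c @v1: history=[] -> no version <= 1 -> NONE
READ c @v1: history=[] -> no version <= 1 -> NONE
v2: WRITE c=29  (c history now [(2, 29)])
READ d @v2: history=[] -> no version <= 2 -> NONE
READ f @v1: history=[] -> no version <= 1 -> NONE
v3: WRITE f=9  (f history now [(3, 9)])
v4: WRITE b=70  (b history now [(4, 70)])
READ a @v3: history=[] -> no version <= 3 -> NONE
READ f @v4: history=[(3, 9)] -> pick v3 -> 9
v5: WRITE e=20  (e history now [(1, 38), (5, 20)])
v6: WRITE f=29  (f history now [(3, 9), (6, 29)])
READ c @v3: history=[(2, 29)] -> pick v2 -> 29
v7: WRITE f=32  (f history now [(3, 9), (6, 29), (7, 32)])
v8: WRITE f=57  (f history now [(3, 9), (6, 29), (7, 32), (8, 57)])
v9: WRITE a=30  (a history now [(9, 30)])
v10: WRITE f=15  (f history now [(3, 9), (6, 29), (7, 32), (8, 57), (10, 15)])
v11: WRITE d=76  (d history now [(11, 76)])
v12: WRITE e=1  (e history now [(1, 38), (5, 20), (12, 1)])
v13: WRITE f=35  (f history now [(3, 9), (6, 29), (7, 32), (8, 57), (10, 15), (13, 35)])
v14: WRITE e=75  (e history now [(1, 38), (5, 20), (12, 1), (14, 75)])
READ b @v4: history=[(4, 70)] -> pick v4 -> 70
v15: WRITE b=60  (b history now [(4, 70), (15, 60)])
v16: WRITE e=20  (e history now [(1, 38), (5, 20), (12, 1), (14, 75), (16, 20)])
v17: WRITE a=11  (a history now [(9, 30), (17, 11)])
READ a @v9: history=[(9, 30), (17, 11)] -> pick v9 -> 30
v18: WRITE b=54  (b history now [(4, 70), (15, 60), (18, 54)])
v19: WRITE c=57  (c history now [(2, 29), (19, 57)])
READ d @v3: history=[(11, 76)] -> no version <= 3 -> NONE
v20: WRITE c=56  (c history now [(2, 29), (19, 57), (20, 56)])
v21: WRITE b=73  (b history now [(4, 70), (15, 60), (18, 54), (21, 73)])
v22: WRITE e=29  (e history now [(1, 38), (5, 20), (12, 1), (14, 75), (16, 20), (22, 29)])

Answer: NONE
NONE
NONE
NONE
NONE
NONE
9
29
70
30
NONE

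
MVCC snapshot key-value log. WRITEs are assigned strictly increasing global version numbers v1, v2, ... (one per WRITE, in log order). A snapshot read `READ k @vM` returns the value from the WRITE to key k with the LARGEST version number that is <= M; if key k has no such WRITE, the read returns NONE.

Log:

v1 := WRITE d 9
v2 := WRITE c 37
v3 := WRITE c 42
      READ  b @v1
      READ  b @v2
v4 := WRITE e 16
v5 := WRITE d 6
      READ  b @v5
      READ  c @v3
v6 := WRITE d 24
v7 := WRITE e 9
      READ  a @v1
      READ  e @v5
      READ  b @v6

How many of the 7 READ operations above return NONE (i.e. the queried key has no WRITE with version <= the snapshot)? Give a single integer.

v1: WRITE d=9  (d history now [(1, 9)])
v2: WRITE c=37  (c history now [(2, 37)])
v3: WRITE c=42  (c history now [(2, 37), (3, 42)])
READ b @v1: history=[] -> no version <= 1 -> NONE
READ b @v2: history=[] -> no version <= 2 -> NONE
v4: WRITE e=16  (e history now [(4, 16)])
v5: WRITE d=6  (d history now [(1, 9), (5, 6)])
READ b @v5: history=[] -> no version <= 5 -> NONE
READ c @v3: history=[(2, 37), (3, 42)] -> pick v3 -> 42
v6: WRITE d=24  (d history now [(1, 9), (5, 6), (6, 24)])
v7: WRITE e=9  (e history now [(4, 16), (7, 9)])
READ a @v1: history=[] -> no version <= 1 -> NONE
READ e @v5: history=[(4, 16), (7, 9)] -> pick v4 -> 16
READ b @v6: history=[] -> no version <= 6 -> NONE
Read results in order: ['NONE', 'NONE', 'NONE', '42', 'NONE', '16', 'NONE']
NONE count = 5

Answer: 5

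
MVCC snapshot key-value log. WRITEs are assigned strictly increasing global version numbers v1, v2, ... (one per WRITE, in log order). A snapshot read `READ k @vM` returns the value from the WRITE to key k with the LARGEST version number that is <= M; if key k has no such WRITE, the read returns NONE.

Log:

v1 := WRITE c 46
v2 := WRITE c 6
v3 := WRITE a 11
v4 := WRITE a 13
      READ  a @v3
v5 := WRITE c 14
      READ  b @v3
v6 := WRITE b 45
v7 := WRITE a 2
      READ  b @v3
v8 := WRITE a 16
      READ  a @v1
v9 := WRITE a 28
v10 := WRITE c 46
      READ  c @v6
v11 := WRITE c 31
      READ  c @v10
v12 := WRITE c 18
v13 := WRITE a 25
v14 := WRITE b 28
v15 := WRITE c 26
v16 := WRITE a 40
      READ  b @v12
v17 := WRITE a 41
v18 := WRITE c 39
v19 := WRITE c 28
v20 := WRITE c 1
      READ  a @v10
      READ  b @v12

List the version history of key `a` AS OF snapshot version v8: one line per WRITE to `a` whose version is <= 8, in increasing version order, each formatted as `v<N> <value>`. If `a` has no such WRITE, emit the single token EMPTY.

Scan writes for key=a with version <= 8:
  v1 WRITE c 46 -> skip
  v2 WRITE c 6 -> skip
  v3 WRITE a 11 -> keep
  v4 WRITE a 13 -> keep
  v5 WRITE c 14 -> skip
  v6 WRITE b 45 -> skip
  v7 WRITE a 2 -> keep
  v8 WRITE a 16 -> keep
  v9 WRITE a 28 -> drop (> snap)
  v10 WRITE c 46 -> skip
  v11 WRITE c 31 -> skip
  v12 WRITE c 18 -> skip
  v13 WRITE a 25 -> drop (> snap)
  v14 WRITE b 28 -> skip
  v15 WRITE c 26 -> skip
  v16 WRITE a 40 -> drop (> snap)
  v17 WRITE a 41 -> drop (> snap)
  v18 WRITE c 39 -> skip
  v19 WRITE c 28 -> skip
  v20 WRITE c 1 -> skip
Collected: [(3, 11), (4, 13), (7, 2), (8, 16)]

Answer: v3 11
v4 13
v7 2
v8 16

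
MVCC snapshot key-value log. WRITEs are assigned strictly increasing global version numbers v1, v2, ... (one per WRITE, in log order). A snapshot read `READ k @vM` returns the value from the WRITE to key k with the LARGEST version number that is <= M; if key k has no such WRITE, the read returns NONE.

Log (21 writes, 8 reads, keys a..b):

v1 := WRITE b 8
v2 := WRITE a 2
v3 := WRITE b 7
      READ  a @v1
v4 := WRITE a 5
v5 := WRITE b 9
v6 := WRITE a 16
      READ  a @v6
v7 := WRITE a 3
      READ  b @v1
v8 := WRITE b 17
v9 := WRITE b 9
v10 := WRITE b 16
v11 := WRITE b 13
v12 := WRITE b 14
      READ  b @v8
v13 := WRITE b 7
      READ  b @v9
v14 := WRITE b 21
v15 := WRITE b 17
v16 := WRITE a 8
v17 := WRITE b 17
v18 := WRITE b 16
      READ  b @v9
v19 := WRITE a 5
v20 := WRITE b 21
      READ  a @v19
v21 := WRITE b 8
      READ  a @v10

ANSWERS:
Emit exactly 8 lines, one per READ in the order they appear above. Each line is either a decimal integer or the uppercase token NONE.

Answer: NONE
16
8
17
9
9
5
3

Derivation:
v1: WRITE b=8  (b history now [(1, 8)])
v2: WRITE a=2  (a history now [(2, 2)])
v3: WRITE b=7  (b history now [(1, 8), (3, 7)])
READ a @v1: history=[(2, 2)] -> no version <= 1 -> NONE
v4: WRITE a=5  (a history now [(2, 2), (4, 5)])
v5: WRITE b=9  (b history now [(1, 8), (3, 7), (5, 9)])
v6: WRITE a=16  (a history now [(2, 2), (4, 5), (6, 16)])
READ a @v6: history=[(2, 2), (4, 5), (6, 16)] -> pick v6 -> 16
v7: WRITE a=3  (a history now [(2, 2), (4, 5), (6, 16), (7, 3)])
READ b @v1: history=[(1, 8), (3, 7), (5, 9)] -> pick v1 -> 8
v8: WRITE b=17  (b history now [(1, 8), (3, 7), (5, 9), (8, 17)])
v9: WRITE b=9  (b history now [(1, 8), (3, 7), (5, 9), (8, 17), (9, 9)])
v10: WRITE b=16  (b history now [(1, 8), (3, 7), (5, 9), (8, 17), (9, 9), (10, 16)])
v11: WRITE b=13  (b history now [(1, 8), (3, 7), (5, 9), (8, 17), (9, 9), (10, 16), (11, 13)])
v12: WRITE b=14  (b history now [(1, 8), (3, 7), (5, 9), (8, 17), (9, 9), (10, 16), (11, 13), (12, 14)])
READ b @v8: history=[(1, 8), (3, 7), (5, 9), (8, 17), (9, 9), (10, 16), (11, 13), (12, 14)] -> pick v8 -> 17
v13: WRITE b=7  (b history now [(1, 8), (3, 7), (5, 9), (8, 17), (9, 9), (10, 16), (11, 13), (12, 14), (13, 7)])
READ b @v9: history=[(1, 8), (3, 7), (5, 9), (8, 17), (9, 9), (10, 16), (11, 13), (12, 14), (13, 7)] -> pick v9 -> 9
v14: WRITE b=21  (b history now [(1, 8), (3, 7), (5, 9), (8, 17), (9, 9), (10, 16), (11, 13), (12, 14), (13, 7), (14, 21)])
v15: WRITE b=17  (b history now [(1, 8), (3, 7), (5, 9), (8, 17), (9, 9), (10, 16), (11, 13), (12, 14), (13, 7), (14, 21), (15, 17)])
v16: WRITE a=8  (a history now [(2, 2), (4, 5), (6, 16), (7, 3), (16, 8)])
v17: WRITE b=17  (b history now [(1, 8), (3, 7), (5, 9), (8, 17), (9, 9), (10, 16), (11, 13), (12, 14), (13, 7), (14, 21), (15, 17), (17, 17)])
v18: WRITE b=16  (b history now [(1, 8), (3, 7), (5, 9), (8, 17), (9, 9), (10, 16), (11, 13), (12, 14), (13, 7), (14, 21), (15, 17), (17, 17), (18, 16)])
READ b @v9: history=[(1, 8), (3, 7), (5, 9), (8, 17), (9, 9), (10, 16), (11, 13), (12, 14), (13, 7), (14, 21), (15, 17), (17, 17), (18, 16)] -> pick v9 -> 9
v19: WRITE a=5  (a history now [(2, 2), (4, 5), (6, 16), (7, 3), (16, 8), (19, 5)])
v20: WRITE b=21  (b history now [(1, 8), (3, 7), (5, 9), (8, 17), (9, 9), (10, 16), (11, 13), (12, 14), (13, 7), (14, 21), (15, 17), (17, 17), (18, 16), (20, 21)])
READ a @v19: history=[(2, 2), (4, 5), (6, 16), (7, 3), (16, 8), (19, 5)] -> pick v19 -> 5
v21: WRITE b=8  (b history now [(1, 8), (3, 7), (5, 9), (8, 17), (9, 9), (10, 16), (11, 13), (12, 14), (13, 7), (14, 21), (15, 17), (17, 17), (18, 16), (20, 21), (21, 8)])
READ a @v10: history=[(2, 2), (4, 5), (6, 16), (7, 3), (16, 8), (19, 5)] -> pick v7 -> 3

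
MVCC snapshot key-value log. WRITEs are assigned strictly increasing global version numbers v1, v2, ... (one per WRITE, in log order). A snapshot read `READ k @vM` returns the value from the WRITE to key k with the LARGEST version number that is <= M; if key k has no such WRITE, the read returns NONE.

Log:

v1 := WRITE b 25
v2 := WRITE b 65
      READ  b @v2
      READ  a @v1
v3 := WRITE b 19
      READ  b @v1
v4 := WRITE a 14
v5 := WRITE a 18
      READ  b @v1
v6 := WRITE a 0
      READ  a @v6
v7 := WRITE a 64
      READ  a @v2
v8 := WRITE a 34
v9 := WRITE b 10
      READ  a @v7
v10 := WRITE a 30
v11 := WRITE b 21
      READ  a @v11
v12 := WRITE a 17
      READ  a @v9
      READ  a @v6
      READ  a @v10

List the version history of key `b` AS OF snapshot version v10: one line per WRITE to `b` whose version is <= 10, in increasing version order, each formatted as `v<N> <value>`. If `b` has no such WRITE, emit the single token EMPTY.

Answer: v1 25
v2 65
v3 19
v9 10

Derivation:
Scan writes for key=b with version <= 10:
  v1 WRITE b 25 -> keep
  v2 WRITE b 65 -> keep
  v3 WRITE b 19 -> keep
  v4 WRITE a 14 -> skip
  v5 WRITE a 18 -> skip
  v6 WRITE a 0 -> skip
  v7 WRITE a 64 -> skip
  v8 WRITE a 34 -> skip
  v9 WRITE b 10 -> keep
  v10 WRITE a 30 -> skip
  v11 WRITE b 21 -> drop (> snap)
  v12 WRITE a 17 -> skip
Collected: [(1, 25), (2, 65), (3, 19), (9, 10)]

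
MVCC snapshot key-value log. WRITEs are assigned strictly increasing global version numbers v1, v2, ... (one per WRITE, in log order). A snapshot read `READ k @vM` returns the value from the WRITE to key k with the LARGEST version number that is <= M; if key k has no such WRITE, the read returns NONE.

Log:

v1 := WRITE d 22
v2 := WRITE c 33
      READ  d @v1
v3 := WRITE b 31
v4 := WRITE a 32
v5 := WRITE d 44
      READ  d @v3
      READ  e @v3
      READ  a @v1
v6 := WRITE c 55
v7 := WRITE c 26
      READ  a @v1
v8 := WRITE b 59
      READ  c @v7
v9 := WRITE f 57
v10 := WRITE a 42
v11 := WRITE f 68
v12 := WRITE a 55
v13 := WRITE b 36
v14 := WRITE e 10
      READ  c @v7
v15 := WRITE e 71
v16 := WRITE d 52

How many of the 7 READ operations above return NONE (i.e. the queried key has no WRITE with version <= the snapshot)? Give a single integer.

v1: WRITE d=22  (d history now [(1, 22)])
v2: WRITE c=33  (c history now [(2, 33)])
READ d @v1: history=[(1, 22)] -> pick v1 -> 22
v3: WRITE b=31  (b history now [(3, 31)])
v4: WRITE a=32  (a history now [(4, 32)])
v5: WRITE d=44  (d history now [(1, 22), (5, 44)])
READ d @v3: history=[(1, 22), (5, 44)] -> pick v1 -> 22
READ e @v3: history=[] -> no version <= 3 -> NONE
READ a @v1: history=[(4, 32)] -> no version <= 1 -> NONE
v6: WRITE c=55  (c history now [(2, 33), (6, 55)])
v7: WRITE c=26  (c history now [(2, 33), (6, 55), (7, 26)])
READ a @v1: history=[(4, 32)] -> no version <= 1 -> NONE
v8: WRITE b=59  (b history now [(3, 31), (8, 59)])
READ c @v7: history=[(2, 33), (6, 55), (7, 26)] -> pick v7 -> 26
v9: WRITE f=57  (f history now [(9, 57)])
v10: WRITE a=42  (a history now [(4, 32), (10, 42)])
v11: WRITE f=68  (f history now [(9, 57), (11, 68)])
v12: WRITE a=55  (a history now [(4, 32), (10, 42), (12, 55)])
v13: WRITE b=36  (b history now [(3, 31), (8, 59), (13, 36)])
v14: WRITE e=10  (e history now [(14, 10)])
READ c @v7: history=[(2, 33), (6, 55), (7, 26)] -> pick v7 -> 26
v15: WRITE e=71  (e history now [(14, 10), (15, 71)])
v16: WRITE d=52  (d history now [(1, 22), (5, 44), (16, 52)])
Read results in order: ['22', '22', 'NONE', 'NONE', 'NONE', '26', '26']
NONE count = 3

Answer: 3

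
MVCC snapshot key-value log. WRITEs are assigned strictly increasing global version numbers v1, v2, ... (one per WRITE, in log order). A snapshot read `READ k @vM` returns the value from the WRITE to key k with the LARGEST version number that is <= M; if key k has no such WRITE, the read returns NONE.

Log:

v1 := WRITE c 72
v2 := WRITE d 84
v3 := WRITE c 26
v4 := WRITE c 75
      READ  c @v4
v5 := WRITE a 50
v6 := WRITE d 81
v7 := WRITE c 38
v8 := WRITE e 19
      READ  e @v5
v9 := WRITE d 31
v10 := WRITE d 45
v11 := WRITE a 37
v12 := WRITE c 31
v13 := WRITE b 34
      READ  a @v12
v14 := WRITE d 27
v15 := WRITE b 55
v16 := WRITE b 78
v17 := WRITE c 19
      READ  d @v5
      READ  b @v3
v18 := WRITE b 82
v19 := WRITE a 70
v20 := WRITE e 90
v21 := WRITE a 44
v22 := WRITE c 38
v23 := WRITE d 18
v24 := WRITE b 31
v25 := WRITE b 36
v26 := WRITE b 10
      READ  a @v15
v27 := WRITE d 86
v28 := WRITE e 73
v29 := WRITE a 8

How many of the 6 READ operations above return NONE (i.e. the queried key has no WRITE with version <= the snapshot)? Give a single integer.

v1: WRITE c=72  (c history now [(1, 72)])
v2: WRITE d=84  (d history now [(2, 84)])
v3: WRITE c=26  (c history now [(1, 72), (3, 26)])
v4: WRITE c=75  (c history now [(1, 72), (3, 26), (4, 75)])
READ c @v4: history=[(1, 72), (3, 26), (4, 75)] -> pick v4 -> 75
v5: WRITE a=50  (a history now [(5, 50)])
v6: WRITE d=81  (d history now [(2, 84), (6, 81)])
v7: WRITE c=38  (c history now [(1, 72), (3, 26), (4, 75), (7, 38)])
v8: WRITE e=19  (e history now [(8, 19)])
READ e @v5: history=[(8, 19)] -> no version <= 5 -> NONE
v9: WRITE d=31  (d history now [(2, 84), (6, 81), (9, 31)])
v10: WRITE d=45  (d history now [(2, 84), (6, 81), (9, 31), (10, 45)])
v11: WRITE a=37  (a history now [(5, 50), (11, 37)])
v12: WRITE c=31  (c history now [(1, 72), (3, 26), (4, 75), (7, 38), (12, 31)])
v13: WRITE b=34  (b history now [(13, 34)])
READ a @v12: history=[(5, 50), (11, 37)] -> pick v11 -> 37
v14: WRITE d=27  (d history now [(2, 84), (6, 81), (9, 31), (10, 45), (14, 27)])
v15: WRITE b=55  (b history now [(13, 34), (15, 55)])
v16: WRITE b=78  (b history now [(13, 34), (15, 55), (16, 78)])
v17: WRITE c=19  (c history now [(1, 72), (3, 26), (4, 75), (7, 38), (12, 31), (17, 19)])
READ d @v5: history=[(2, 84), (6, 81), (9, 31), (10, 45), (14, 27)] -> pick v2 -> 84
READ b @v3: history=[(13, 34), (15, 55), (16, 78)] -> no version <= 3 -> NONE
v18: WRITE b=82  (b history now [(13, 34), (15, 55), (16, 78), (18, 82)])
v19: WRITE a=70  (a history now [(5, 50), (11, 37), (19, 70)])
v20: WRITE e=90  (e history now [(8, 19), (20, 90)])
v21: WRITE a=44  (a history now [(5, 50), (11, 37), (19, 70), (21, 44)])
v22: WRITE c=38  (c history now [(1, 72), (3, 26), (4, 75), (7, 38), (12, 31), (17, 19), (22, 38)])
v23: WRITE d=18  (d history now [(2, 84), (6, 81), (9, 31), (10, 45), (14, 27), (23, 18)])
v24: WRITE b=31  (b history now [(13, 34), (15, 55), (16, 78), (18, 82), (24, 31)])
v25: WRITE b=36  (b history now [(13, 34), (15, 55), (16, 78), (18, 82), (24, 31), (25, 36)])
v26: WRITE b=10  (b history now [(13, 34), (15, 55), (16, 78), (18, 82), (24, 31), (25, 36), (26, 10)])
READ a @v15: history=[(5, 50), (11, 37), (19, 70), (21, 44)] -> pick v11 -> 37
v27: WRITE d=86  (d history now [(2, 84), (6, 81), (9, 31), (10, 45), (14, 27), (23, 18), (27, 86)])
v28: WRITE e=73  (e history now [(8, 19), (20, 90), (28, 73)])
v29: WRITE a=8  (a history now [(5, 50), (11, 37), (19, 70), (21, 44), (29, 8)])
Read results in order: ['75', 'NONE', '37', '84', 'NONE', '37']
NONE count = 2

Answer: 2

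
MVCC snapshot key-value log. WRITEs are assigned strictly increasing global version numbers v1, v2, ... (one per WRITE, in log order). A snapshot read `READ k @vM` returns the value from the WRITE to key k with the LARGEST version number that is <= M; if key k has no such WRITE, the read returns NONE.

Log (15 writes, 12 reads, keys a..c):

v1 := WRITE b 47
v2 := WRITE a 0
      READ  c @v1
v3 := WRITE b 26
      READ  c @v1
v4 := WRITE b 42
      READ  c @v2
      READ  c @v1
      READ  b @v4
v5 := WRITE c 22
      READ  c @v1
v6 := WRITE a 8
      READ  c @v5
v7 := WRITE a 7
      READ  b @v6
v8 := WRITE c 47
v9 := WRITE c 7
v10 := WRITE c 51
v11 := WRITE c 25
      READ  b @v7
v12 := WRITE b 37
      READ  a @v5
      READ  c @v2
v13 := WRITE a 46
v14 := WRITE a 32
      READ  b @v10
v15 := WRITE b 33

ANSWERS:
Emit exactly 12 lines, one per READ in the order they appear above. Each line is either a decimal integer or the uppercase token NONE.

v1: WRITE b=47  (b history now [(1, 47)])
v2: WRITE a=0  (a history now [(2, 0)])
READ c @v1: history=[] -> no version <= 1 -> NONE
v3: WRITE b=26  (b history now [(1, 47), (3, 26)])
READ c @v1: history=[] -> no version <= 1 -> NONE
v4: WRITE b=42  (b history now [(1, 47), (3, 26), (4, 42)])
READ c @v2: history=[] -> no version <= 2 -> NONE
READ c @v1: history=[] -> no version <= 1 -> NONE
READ b @v4: history=[(1, 47), (3, 26), (4, 42)] -> pick v4 -> 42
v5: WRITE c=22  (c history now [(5, 22)])
READ c @v1: history=[(5, 22)] -> no version <= 1 -> NONE
v6: WRITE a=8  (a history now [(2, 0), (6, 8)])
READ c @v5: history=[(5, 22)] -> pick v5 -> 22
v7: WRITE a=7  (a history now [(2, 0), (6, 8), (7, 7)])
READ b @v6: history=[(1, 47), (3, 26), (4, 42)] -> pick v4 -> 42
v8: WRITE c=47  (c history now [(5, 22), (8, 47)])
v9: WRITE c=7  (c history now [(5, 22), (8, 47), (9, 7)])
v10: WRITE c=51  (c history now [(5, 22), (8, 47), (9, 7), (10, 51)])
v11: WRITE c=25  (c history now [(5, 22), (8, 47), (9, 7), (10, 51), (11, 25)])
READ b @v7: history=[(1, 47), (3, 26), (4, 42)] -> pick v4 -> 42
v12: WRITE b=37  (b history now [(1, 47), (3, 26), (4, 42), (12, 37)])
READ a @v5: history=[(2, 0), (6, 8), (7, 7)] -> pick v2 -> 0
READ c @v2: history=[(5, 22), (8, 47), (9, 7), (10, 51), (11, 25)] -> no version <= 2 -> NONE
v13: WRITE a=46  (a history now [(2, 0), (6, 8), (7, 7), (13, 46)])
v14: WRITE a=32  (a history now [(2, 0), (6, 8), (7, 7), (13, 46), (14, 32)])
READ b @v10: history=[(1, 47), (3, 26), (4, 42), (12, 37)] -> pick v4 -> 42
v15: WRITE b=33  (b history now [(1, 47), (3, 26), (4, 42), (12, 37), (15, 33)])

Answer: NONE
NONE
NONE
NONE
42
NONE
22
42
42
0
NONE
42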